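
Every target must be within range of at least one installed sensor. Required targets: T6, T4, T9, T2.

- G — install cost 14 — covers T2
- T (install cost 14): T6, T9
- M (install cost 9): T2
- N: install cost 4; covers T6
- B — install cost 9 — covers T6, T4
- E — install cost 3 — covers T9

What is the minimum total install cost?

21

The greedy cost-per-new-target heuristic would pick E, N, M, and B for 25, but a cheaper cover exists.
Choose M, B, and E: together they cover T6, T4, T9, T2 — every target.
Total install cost: 9 + 9 + 3 = 21.
No cover costs less than 21.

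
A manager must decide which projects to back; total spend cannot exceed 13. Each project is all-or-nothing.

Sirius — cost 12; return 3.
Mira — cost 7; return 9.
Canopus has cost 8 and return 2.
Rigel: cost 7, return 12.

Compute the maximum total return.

Take Rigel: cost 7 ≤ 13, return 12.
No other feasible combination does better.

12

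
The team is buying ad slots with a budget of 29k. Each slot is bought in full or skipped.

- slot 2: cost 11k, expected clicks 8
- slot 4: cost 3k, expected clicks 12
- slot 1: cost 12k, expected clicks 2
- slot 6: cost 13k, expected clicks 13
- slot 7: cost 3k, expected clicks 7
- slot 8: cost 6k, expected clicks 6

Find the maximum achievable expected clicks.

This is a 0-1 knapsack instance.
Allowing fractional choices, the relaxed optimum would be about 40.9, but ad slots are indivisible.
slot 4 + slot 6 + slot 7 + slot 8: cost 3 + 13 + 3 + 6 = 25 ≤ 29, expected clicks 12 + 13 + 7 + 6 = 38.
slot 2 + slot 4 + slot 7 + slot 8: cost 11 + 3 + 3 + 6 = 23 ≤ 29, expected clicks 8 + 12 + 7 + 6 = 33.
Best is slot 4, slot 6, slot 7, and slot 8 with total expected clicks 38.

38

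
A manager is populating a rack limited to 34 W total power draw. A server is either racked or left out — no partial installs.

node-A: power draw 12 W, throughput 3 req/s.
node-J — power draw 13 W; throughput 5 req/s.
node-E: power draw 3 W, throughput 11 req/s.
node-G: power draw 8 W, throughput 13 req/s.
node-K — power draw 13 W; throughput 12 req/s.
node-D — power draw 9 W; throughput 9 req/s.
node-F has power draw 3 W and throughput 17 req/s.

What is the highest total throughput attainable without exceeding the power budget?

53

Take node-E, node-G, node-K, and node-F: power draw 3 + 8 + 13 + 3 = 27 ≤ 34, throughput 11 + 13 + 12 + 17 = 53.
No other feasible combination does better.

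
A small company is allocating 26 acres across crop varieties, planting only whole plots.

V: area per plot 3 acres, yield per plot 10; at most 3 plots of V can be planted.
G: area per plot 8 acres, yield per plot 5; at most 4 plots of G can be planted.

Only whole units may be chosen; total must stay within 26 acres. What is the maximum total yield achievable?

40

This is a bounded integer knapsack.
V has the best ratio (10/3); taking only V gives at most 3×10 = 30 (stopped by the supply cap of 3).
Mixing does better — 3×V and 2×G: area 25 ≤ 26, yield 3·10 + 2·5 = 40.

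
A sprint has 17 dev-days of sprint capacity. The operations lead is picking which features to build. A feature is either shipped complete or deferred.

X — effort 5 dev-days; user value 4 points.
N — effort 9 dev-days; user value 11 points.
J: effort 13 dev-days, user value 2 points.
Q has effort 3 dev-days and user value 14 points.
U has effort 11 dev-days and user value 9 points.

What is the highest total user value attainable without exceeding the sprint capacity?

29

Take X, N, and Q: effort 5 + 9 + 3 = 17 ≤ 17, user value 4 + 11 + 14 = 29.
No other feasible combination does better.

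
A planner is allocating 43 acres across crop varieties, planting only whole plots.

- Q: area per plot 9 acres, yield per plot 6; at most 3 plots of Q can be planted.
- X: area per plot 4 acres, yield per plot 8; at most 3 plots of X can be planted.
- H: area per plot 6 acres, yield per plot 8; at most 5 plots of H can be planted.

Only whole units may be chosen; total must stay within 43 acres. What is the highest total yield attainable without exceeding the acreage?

64

X has the best ratio (8/4); taking only X gives at most 3×8 = 24 (stopped by the supply cap of 3).
Mixing does better — 3×X and 5×H: area 42 ≤ 43, yield 3·8 + 5·8 = 64.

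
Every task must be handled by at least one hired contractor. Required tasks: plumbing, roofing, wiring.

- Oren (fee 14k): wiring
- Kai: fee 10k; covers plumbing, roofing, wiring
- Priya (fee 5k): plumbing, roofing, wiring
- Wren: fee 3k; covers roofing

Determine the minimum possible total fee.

This is a weighted set-cover instance.
Priya alone covers plumbing, roofing, wiring — every task.
Total fee: 5.
No cover costs less than 5.

5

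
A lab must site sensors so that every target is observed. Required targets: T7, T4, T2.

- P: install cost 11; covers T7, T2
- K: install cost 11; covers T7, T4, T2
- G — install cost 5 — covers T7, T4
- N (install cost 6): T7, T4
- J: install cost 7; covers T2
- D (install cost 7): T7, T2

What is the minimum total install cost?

This is a weighted set-cover instance.
The greedy cost-per-new-target heuristic would pick G and J for 12, but a cheaper cover exists.
K alone covers T7, T4, T2 — every target.
Total install cost: 11.
No cover costs less than 11.

11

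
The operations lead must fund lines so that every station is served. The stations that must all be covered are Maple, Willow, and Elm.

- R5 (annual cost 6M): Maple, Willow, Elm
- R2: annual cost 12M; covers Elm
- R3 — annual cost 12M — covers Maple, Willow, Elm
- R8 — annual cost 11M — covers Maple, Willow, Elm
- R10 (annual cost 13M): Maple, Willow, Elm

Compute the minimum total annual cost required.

6

R5 alone covers Maple, Willow, Elm — every station.
Total annual cost: 6.
No cover costs less than 6.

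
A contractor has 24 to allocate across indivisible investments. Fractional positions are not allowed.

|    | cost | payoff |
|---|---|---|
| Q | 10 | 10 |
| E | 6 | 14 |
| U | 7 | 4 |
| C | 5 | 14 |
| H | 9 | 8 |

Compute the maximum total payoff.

Take Q, E, and C: cost 10 + 6 + 5 = 21 ≤ 24, payoff 10 + 14 + 14 = 38.
No other feasible combination does better.

38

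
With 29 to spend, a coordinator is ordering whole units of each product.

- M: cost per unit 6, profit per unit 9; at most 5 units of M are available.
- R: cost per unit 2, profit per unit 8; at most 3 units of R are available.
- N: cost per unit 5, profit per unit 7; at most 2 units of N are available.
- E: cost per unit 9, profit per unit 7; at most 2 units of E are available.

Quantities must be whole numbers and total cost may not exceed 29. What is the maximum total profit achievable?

This is a bounded integer knapsack.
2×M, 3×R, and 2×N: cost 28 ≤ 29, profit 2·9 + 3·8 + 2·7 = 56.
3×M, 3×R, and 1×N: cost 29 ≤ 29, profit 3·9 + 3·8 + 1·7 = 58.
Best is 58.

58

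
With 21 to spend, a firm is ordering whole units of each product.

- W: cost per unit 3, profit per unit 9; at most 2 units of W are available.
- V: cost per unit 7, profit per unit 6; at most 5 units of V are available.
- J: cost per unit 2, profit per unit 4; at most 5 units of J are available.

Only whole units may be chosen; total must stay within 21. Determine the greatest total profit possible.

40

W has the best ratio (9/3); taking only W gives at most 2×9 = 18 (stopped by the supply cap of 2).
Mixing does better — 2×W, 1×V, and 4×J: cost 21 ≤ 21, profit 2·9 + 1·6 + 4·4 = 40.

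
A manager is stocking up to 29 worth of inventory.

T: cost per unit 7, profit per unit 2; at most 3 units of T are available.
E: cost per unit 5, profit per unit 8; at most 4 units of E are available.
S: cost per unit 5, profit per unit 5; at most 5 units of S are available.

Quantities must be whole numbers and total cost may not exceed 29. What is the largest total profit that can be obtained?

4×E and 1×S: cost 25 ≤ 29, profit 4·8 + 1·5 = 37.
3×E and 2×S: cost 25 ≤ 29, profit 3·8 + 2·5 = 34.
Best is 37.

37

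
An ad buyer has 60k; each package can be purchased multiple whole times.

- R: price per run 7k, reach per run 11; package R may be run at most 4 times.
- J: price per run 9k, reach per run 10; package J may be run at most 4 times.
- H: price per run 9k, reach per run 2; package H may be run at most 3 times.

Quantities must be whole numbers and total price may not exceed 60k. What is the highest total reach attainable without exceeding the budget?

74

4×R and 3×J: price 55 ≤ 60, reach 4·11 + 3·10 = 74.
3×R and 4×J: price 57 ≤ 60, reach 3·11 + 4·10 = 73.
Best is 74.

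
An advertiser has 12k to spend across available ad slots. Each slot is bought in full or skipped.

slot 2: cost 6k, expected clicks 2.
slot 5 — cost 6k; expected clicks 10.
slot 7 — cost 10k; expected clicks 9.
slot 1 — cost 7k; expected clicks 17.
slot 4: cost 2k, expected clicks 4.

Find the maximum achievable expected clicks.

21

This is a 0-1 knapsack instance.
Allowing fractional choices, the relaxed optimum would be about 26.0, but ad slots are indivisible.
slot 1 + slot 4: cost 7 + 2 = 9 ≤ 12, expected clicks 17 + 4 = 21.
slot 1: cost 7 ≤ 12, expected clicks 17.
Best is slot 1 and slot 4 with total expected clicks 21.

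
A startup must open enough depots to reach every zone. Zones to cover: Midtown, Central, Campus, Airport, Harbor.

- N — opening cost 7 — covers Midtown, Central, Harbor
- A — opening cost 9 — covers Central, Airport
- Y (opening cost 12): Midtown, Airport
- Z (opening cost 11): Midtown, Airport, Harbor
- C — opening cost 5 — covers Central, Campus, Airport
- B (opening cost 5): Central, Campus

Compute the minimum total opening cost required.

12

Choose N and C: together they cover Midtown, Central, Campus, Airport, Harbor — every zone.
Total opening cost: 7 + 5 = 12.
No cover costs less than 12.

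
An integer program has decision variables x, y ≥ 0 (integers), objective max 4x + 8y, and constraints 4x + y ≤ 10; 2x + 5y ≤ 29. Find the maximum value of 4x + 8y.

44

Relaxing integrality, the LP optimum is 47.33 at (x,y) = (1.17, 5.33), which is not an integer point.
(x,y)=(1,5): 4·1+1·5=9≤10, 2·1+5·5=27≤29, objective 44.
(x,y)=(0,5): 4·0+1·5=5≤10, 2·0+5·5=25≤29, objective 40.
(x,y)=(1,4): 4·1+1·4=8≤10, 2·1+5·4=22≤29, objective 36.
(x,y)=(0,4): 4·0+1·4=4≤10, 2·0+5·4=20≤29, objective 32.
No feasible integer point exceeds 44.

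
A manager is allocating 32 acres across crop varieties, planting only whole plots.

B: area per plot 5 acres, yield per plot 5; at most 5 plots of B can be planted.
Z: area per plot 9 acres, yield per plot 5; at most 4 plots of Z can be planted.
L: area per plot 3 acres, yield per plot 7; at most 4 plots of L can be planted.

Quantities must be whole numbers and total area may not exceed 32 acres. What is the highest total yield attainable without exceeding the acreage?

This is a bounded integer knapsack.
Take 4×B and 4×L: area 32 ≤ 32, yield 4·5 + 4·7 = 48.
L has the best ratio (7/3) and is taken to its limit of 4; remaining capacity is filled optimally with the others.

48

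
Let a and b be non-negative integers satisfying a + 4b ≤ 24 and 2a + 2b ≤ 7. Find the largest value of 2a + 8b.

The continuous relaxation peaks at (0, 3.5) with value 28.00; rounding to a feasible lattice point costs some objective.
(a,b)=(0,3): 1·0+4·3=12≤24, 2·0+2·3=6≤7, objective 24.
(a,b)=(1,2): 1·1+4·2=9≤24, 2·1+2·2=6≤7, objective 18.
(a,b)=(0,2): 1·0+4·2=8≤24, 2·0+2·2=4≤7, objective 16.
The best lattice point is (0,3), giving 24.

24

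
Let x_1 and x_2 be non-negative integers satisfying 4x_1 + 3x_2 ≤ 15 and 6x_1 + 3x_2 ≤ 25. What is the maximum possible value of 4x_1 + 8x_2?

(x_1,x_2)=(0,5): 4·0+3·5=15≤15, 6·0+3·5=15≤25, objective 40.
(x_1,x_2)=(0,4): 4·0+3·4=12≤15, 6·0+3·4=12≤25, objective 32.
No feasible integer point exceeds 40.

40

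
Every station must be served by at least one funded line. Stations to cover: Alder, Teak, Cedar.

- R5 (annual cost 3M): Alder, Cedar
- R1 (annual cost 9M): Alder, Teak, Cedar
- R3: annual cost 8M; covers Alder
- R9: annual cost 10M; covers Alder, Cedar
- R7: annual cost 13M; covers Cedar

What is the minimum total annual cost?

9

The greedy cost-per-new-station heuristic would pick R5 and R1 for 12, but a cheaper cover exists.
R1 alone covers Alder, Teak, Cedar — every station.
Total annual cost: 9.
No cover costs less than 9.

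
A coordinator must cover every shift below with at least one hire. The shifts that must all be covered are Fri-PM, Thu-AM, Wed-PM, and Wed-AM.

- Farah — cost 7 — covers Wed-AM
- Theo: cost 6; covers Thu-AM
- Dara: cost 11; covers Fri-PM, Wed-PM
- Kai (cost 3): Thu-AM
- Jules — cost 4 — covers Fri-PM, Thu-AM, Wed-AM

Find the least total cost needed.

Choose Dara and Jules: together they cover Fri-PM, Thu-AM, Wed-PM, Wed-AM — every shift.
Total cost: 11 + 4 = 15.
No cover costs less than 15.

15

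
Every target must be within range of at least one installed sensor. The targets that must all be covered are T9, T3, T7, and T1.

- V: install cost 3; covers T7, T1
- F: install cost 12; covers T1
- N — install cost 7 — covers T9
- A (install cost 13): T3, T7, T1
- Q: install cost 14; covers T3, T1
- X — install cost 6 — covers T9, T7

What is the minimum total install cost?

The greedy cost-per-new-target heuristic would pick V, X, and A for 22, but a cheaper cover exists.
Choose A and X: together they cover T9, T3, T7, T1 — every target.
Total install cost: 13 + 6 = 19.
No cover costs less than 19.

19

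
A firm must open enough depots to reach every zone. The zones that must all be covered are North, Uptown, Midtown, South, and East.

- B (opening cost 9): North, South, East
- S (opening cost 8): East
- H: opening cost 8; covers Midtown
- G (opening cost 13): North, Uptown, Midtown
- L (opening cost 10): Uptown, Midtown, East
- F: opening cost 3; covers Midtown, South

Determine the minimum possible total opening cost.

The greedy cost-per-new-zone heuristic would pick F, B, and L for 22, but a cheaper cover exists.
Choose B and L: together they cover North, Uptown, Midtown, South, East — every zone.
Total opening cost: 9 + 10 = 19.
No cover costs less than 19.

19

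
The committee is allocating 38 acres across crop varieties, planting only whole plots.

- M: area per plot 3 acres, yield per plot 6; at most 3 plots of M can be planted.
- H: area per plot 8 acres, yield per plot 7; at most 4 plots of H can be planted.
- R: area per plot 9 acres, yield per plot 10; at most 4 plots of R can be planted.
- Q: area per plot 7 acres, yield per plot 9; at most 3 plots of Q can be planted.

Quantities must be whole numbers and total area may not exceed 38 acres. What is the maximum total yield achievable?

This is a bounded integer knapsack.
2×M, 2×R, and 2×Q: area 38 ≤ 38, yield 2·6 + 2·10 + 2·9 = 50.
3×M, 1×H, and 3×Q: area 38 ≤ 38, yield 3·6 + 1·7 + 3·9 = 52.
Best is 52.

52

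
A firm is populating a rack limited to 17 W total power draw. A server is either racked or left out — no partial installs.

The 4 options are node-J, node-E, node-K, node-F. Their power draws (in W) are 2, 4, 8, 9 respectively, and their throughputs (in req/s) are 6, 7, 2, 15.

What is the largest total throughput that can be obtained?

This is a 0-1 knapsack instance.
Take node-J, node-E, and node-F: power draw 2 + 4 + 9 = 15 ≤ 17, throughput 6 + 7 + 15 = 28.
No other feasible combination does better.

28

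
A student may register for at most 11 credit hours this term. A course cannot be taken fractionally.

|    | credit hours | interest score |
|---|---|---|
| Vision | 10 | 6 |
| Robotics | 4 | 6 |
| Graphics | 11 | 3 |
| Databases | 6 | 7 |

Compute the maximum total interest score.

13

Take Robotics and Databases: credit hours 4 + 6 = 10 ≤ 11, interest score 6 + 7 = 13.
No other feasible combination does better.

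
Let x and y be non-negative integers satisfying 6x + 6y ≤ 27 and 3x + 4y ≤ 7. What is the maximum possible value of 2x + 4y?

(x,y)=(1,1): 6·1+6·1=12≤27, 3·1+4·1=7≤7, objective 6.
(x,y)=(0,1): 6·0+6·1=6≤27, 3·0+4·1=4≤7, objective 4.
(x,y)=(2,0): 6·2+6·0=12≤27, 3·2+4·0=6≤7, objective 4.
No feasible integer point exceeds 6.

6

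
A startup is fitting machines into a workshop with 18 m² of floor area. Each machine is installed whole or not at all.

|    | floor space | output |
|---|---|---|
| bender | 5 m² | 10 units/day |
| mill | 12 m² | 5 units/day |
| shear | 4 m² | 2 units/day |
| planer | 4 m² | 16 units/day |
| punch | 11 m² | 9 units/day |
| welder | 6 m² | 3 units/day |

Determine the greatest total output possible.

Allowing fractional choices, the relaxed optimum would be about 33.4, but machines are indivisible.
bender + planer: floor space 5 + 4 = 9 ≤ 18, output 10 + 16 = 26.
bender + shear + planer: floor space 5 + 4 + 4 = 13 ≤ 18, output 10 + 2 + 16 = 28.
bender + planer + welder: floor space 5 + 4 + 6 = 15 ≤ 18, output 10 + 16 + 3 = 29.
Best is bender, planer, and welder with total output 29.

29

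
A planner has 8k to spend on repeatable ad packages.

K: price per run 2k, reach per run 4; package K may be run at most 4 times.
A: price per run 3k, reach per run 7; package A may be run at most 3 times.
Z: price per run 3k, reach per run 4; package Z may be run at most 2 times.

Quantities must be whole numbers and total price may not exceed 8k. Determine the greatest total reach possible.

A has the best ratio (7/3); taking only A gives at most 2×7 = 14 (stopped by the price limit).
Mixing does better — 1×K and 2×A: price 8 ≤ 8, reach 1·4 + 2·7 = 18.

18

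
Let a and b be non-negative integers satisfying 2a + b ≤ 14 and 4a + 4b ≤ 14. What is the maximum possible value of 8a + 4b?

(a,b)=(3,0): 2·3+1·0=6≤14, 4·3+4·0=12≤14, objective 24.
(a,b)=(2,1): 2·2+1·1=5≤14, 4·2+4·1=12≤14, objective 20.
(a,b)=(2,0): 2·2+1·0=4≤14, 4·2+4·0=8≤14, objective 16.
The best lattice point is (3,0), giving 24.

24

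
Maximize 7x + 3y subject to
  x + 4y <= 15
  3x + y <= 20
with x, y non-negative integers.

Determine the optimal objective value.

The continuous relaxation peaks at (5.91, 2.27) with value 48.18; rounding to a feasible lattice point costs some objective.
(x,y)=(6,2) is feasible, giving 48.
(x,y)=(6,1) is feasible, giving 45.
The best lattice point is (6,2), giving 48.

48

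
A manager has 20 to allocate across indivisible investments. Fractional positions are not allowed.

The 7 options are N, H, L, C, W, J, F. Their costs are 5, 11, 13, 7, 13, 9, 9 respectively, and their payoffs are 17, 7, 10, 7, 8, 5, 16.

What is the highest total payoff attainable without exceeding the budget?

This is an integer program with binary decision variables.
Allowing fractional choices, the relaxed optimum would be about 39.0, but investments are indivisible.
N + W: cost 5 + 13 = 18 ≤ 20, payoff 17 + 8 = 25.
N + F: cost 5 + 9 = 14 ≤ 20, payoff 17 + 16 = 33.
N + L: cost 5 + 13 = 18 ≤ 20, payoff 17 + 10 = 27.
Best is N and F with total payoff 33.

33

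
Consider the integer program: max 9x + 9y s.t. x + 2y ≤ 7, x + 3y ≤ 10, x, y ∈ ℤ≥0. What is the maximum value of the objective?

63

(x,y)=(7,0) is feasible, giving 63.
(x,y)=(6,0) is feasible, giving 54.
The best lattice point is (7,0), giving 63.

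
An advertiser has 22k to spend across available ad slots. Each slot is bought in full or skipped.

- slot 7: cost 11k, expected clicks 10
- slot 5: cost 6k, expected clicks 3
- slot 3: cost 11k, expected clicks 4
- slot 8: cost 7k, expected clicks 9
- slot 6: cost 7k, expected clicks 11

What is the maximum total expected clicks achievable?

23

This is an integer program with binary decision variables.
Allowing fractional choices, the relaxed optimum would be about 27.3, but ad slots are indivisible.
slot 8 + slot 6: cost 7 + 7 = 14 ≤ 22, expected clicks 9 + 11 = 20.
slot 7 + slot 6: cost 11 + 7 = 18 ≤ 22, expected clicks 10 + 11 = 21.
slot 5 + slot 8 + slot 6: cost 6 + 7 + 7 = 20 ≤ 22, expected clicks 3 + 9 + 11 = 23.
Best is slot 5, slot 8, and slot 6 with total expected clicks 23.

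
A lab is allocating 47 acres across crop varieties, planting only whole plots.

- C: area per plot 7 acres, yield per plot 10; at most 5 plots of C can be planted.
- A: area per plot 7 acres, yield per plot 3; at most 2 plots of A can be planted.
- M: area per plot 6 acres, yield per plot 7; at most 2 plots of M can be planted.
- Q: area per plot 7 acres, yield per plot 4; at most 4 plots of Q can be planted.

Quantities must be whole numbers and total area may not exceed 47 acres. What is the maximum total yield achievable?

Take 5×C and 2×M: area 47 ≤ 47, yield 5·10 + 2·7 = 64.
C has the best ratio (10/7) and is taken to its limit of 5; remaining capacity is filled optimally with the others.

64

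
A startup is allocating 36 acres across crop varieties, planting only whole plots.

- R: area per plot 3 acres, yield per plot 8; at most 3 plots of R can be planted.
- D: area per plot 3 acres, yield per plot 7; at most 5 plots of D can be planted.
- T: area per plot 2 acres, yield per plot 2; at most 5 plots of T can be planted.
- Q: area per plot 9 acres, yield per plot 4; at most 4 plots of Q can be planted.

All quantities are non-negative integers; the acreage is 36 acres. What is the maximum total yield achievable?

69

R has the best ratio (8/3); taking only R gives at most 3×8 = 24 (stopped by the supply cap of 3).
Mixing does better — 3×R, 5×D, and 5×T: area 34 ≤ 36, yield 3·8 + 5·7 + 5·2 = 69.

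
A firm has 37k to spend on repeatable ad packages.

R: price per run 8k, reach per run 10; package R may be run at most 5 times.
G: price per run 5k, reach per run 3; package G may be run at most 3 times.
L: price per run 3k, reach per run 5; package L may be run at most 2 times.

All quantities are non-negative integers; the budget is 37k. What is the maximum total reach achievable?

45

4×R and 1×L: price 35 ≤ 37, reach 4·10 + 1·5 = 45.
3×R, 1×G, and 2×L: price 35 ≤ 37, reach 3·10 + 1·3 + 2·5 = 43.
Best is 45.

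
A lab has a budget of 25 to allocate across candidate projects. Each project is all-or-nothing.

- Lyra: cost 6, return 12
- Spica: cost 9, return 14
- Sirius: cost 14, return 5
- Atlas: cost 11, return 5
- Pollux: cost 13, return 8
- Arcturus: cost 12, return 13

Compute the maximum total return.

Allowing fractional choices, the relaxed optimum would be about 36.8, but projects are indivisible.
Lyra + Spica: cost 6 + 9 = 15 ≤ 25, return 12 + 14 = 26.
Lyra + Arcturus: cost 6 + 12 = 18 ≤ 25, return 12 + 13 = 25.
Spica + Arcturus: cost 9 + 12 = 21 ≤ 25, return 14 + 13 = 27.
Best is Spica and Arcturus with total return 27.

27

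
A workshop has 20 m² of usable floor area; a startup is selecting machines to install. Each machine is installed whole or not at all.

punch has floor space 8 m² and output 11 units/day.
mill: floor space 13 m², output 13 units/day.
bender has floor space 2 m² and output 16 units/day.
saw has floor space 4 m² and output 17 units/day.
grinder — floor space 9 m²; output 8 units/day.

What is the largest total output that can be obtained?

46

This is a 0-1 knapsack instance.
Allowing fractional choices, the relaxed optimum would be about 50.0, but machines are indivisible.
punch + bender + saw: floor space 8 + 2 + 4 = 14 ≤ 20, output 11 + 16 + 17 = 44.
bender + saw + grinder: floor space 2 + 4 + 9 = 15 ≤ 20, output 16 + 17 + 8 = 41.
mill + bender + saw: floor space 13 + 2 + 4 = 19 ≤ 20, output 13 + 16 + 17 = 46.
Best is mill, bender, and saw with total output 46.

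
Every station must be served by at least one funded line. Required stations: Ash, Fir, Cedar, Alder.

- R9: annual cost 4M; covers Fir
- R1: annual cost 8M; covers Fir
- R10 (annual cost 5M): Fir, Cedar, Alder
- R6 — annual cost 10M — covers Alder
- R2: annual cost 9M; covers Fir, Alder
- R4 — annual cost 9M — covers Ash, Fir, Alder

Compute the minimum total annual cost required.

Choose R10 and R4: together they cover Ash, Fir, Cedar, Alder — every station.
Total annual cost: 5 + 9 = 14.

14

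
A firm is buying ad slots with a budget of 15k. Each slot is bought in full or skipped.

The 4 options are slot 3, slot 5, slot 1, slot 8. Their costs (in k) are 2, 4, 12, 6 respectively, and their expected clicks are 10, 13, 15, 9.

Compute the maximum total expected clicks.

This is an integer program with binary decision variables.
slot 3 + slot 5: cost 2 + 4 = 6 ≤ 15, expected clicks 10 + 13 = 23.
slot 3 + slot 5 + slot 8: cost 2 + 4 + 6 = 12 ≤ 15, expected clicks 10 + 13 + 9 = 32.
slot 3 + slot 1: cost 2 + 12 = 14 ≤ 15, expected clicks 10 + 15 = 25.
Best is slot 3, slot 5, and slot 8 with total expected clicks 32.

32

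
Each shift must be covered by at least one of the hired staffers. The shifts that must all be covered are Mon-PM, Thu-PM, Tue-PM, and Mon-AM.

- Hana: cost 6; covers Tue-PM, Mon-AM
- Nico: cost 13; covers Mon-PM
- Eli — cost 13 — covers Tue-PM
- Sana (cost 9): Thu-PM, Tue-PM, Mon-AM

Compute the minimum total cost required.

The greedy cost-per-new-shift heuristic would pick Hana, Sana, and Nico for 28, but a cheaper cover exists.
Choose Nico and Sana: together they cover Mon-PM, Thu-PM, Tue-PM, Mon-AM — every shift.
Total cost: 13 + 9 = 22.
No cover costs less than 22.

22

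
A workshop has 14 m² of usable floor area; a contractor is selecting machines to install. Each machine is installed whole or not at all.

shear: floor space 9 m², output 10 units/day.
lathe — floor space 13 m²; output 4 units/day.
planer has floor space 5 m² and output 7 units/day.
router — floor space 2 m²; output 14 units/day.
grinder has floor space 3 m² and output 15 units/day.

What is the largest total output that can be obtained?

Treat it as a binary knapsack problem.
router + grinder: floor space 2 + 3 = 5 ≤ 14, output 14 + 15 = 29.
shear + router + grinder: floor space 9 + 2 + 3 = 14 ≤ 14, output 10 + 14 + 15 = 39.
planer + router + grinder: floor space 5 + 2 + 3 = 10 ≤ 14, output 7 + 14 + 15 = 36.
Best is shear, router, and grinder with total output 39.

39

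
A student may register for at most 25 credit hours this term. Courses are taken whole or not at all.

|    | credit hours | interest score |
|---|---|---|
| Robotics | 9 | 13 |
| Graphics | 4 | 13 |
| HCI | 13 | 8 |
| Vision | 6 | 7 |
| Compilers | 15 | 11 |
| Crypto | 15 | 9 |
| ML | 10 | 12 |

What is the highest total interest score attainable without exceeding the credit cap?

Robotics + Graphics + ML: credit hours 9 + 4 + 10 = 23 ≤ 25, interest score 13 + 13 + 12 = 38.
Graphics + Vision + ML: credit hours 4 + 6 + 10 = 20 ≤ 25, interest score 13 + 7 + 12 = 32.
Robotics + Graphics + Vision: credit hours 9 + 4 + 6 = 19 ≤ 25, interest score 13 + 13 + 7 = 33.
Best is Robotics, Graphics, and ML with total interest score 38.

38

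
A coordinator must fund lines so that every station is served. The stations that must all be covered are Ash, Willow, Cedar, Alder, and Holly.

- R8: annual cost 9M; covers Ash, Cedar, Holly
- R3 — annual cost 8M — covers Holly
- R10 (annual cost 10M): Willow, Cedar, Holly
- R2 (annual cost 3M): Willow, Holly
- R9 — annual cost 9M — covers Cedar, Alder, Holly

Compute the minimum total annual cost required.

Choose R8, R2, and R9: together they cover Ash, Willow, Cedar, Alder, Holly — every station.
Total annual cost: 9 + 3 + 9 = 21.
No cover costs less than 21.

21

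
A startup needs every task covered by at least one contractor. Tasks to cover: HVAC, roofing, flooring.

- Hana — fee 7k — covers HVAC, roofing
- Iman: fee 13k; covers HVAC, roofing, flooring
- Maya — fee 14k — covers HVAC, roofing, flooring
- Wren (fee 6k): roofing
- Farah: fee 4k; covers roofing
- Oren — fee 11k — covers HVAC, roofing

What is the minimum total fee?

13

The greedy cost-per-new-task heuristic would pick Hana and Iman for 20, but a cheaper cover exists.
Iman alone covers HVAC, roofing, flooring — every task.
Total fee: 13.
No cover costs less than 13.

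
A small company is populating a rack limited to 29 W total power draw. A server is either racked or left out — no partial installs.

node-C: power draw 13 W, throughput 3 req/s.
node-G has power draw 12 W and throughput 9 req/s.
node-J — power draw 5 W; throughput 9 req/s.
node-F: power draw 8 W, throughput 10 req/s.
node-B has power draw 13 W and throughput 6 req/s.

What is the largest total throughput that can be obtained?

28

Allowing fractional choices, the relaxed optimum would be about 29.8, but servers are indivisible.
node-J + node-F + node-B: power draw 5 + 8 + 13 = 26 ≤ 29, throughput 9 + 10 + 6 = 25.
node-G + node-J + node-F: power draw 12 + 5 + 8 = 25 ≤ 29, throughput 9 + 9 + 10 = 28.
node-C + node-J + node-F: power draw 13 + 5 + 8 = 26 ≤ 29, throughput 3 + 9 + 10 = 22.
Best is node-G, node-J, and node-F with total throughput 28.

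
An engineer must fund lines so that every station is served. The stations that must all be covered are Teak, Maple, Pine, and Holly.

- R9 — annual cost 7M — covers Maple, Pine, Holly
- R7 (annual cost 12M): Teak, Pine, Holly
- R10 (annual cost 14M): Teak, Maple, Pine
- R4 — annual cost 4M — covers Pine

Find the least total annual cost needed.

19

Choose R9 and R7: together they cover Teak, Maple, Pine, Holly — every station.
Total annual cost: 7 + 12 = 19.
No cover costs less than 19.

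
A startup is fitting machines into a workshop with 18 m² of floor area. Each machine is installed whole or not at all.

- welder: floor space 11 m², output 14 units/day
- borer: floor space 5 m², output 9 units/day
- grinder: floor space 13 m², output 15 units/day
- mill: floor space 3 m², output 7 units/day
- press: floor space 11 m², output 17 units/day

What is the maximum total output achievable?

26

borer + grinder: floor space 5 + 13 = 18 ≤ 18, output 9 + 15 = 24.
borer + press: floor space 5 + 11 = 16 ≤ 18, output 9 + 17 = 26.
mill + press: floor space 3 + 11 = 14 ≤ 18, output 7 + 17 = 24.
Best is borer and press with total output 26.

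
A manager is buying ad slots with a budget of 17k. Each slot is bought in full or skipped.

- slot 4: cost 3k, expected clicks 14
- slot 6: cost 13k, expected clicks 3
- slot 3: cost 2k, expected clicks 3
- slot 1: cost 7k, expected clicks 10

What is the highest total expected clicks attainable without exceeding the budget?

27

This is a 0-1 knapsack instance.
Take slot 4, slot 3, and slot 1: cost 3 + 2 + 7 = 12 ≤ 17, expected clicks 14 + 3 + 10 = 27.
No other feasible combination does better.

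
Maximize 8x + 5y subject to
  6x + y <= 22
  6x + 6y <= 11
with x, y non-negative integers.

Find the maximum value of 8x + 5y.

8

The continuous relaxation peaks at (1.83, 0) with value 14.67; rounding to a feasible lattice point costs some objective.
(x,y)=(1,0): 6·1+1·0=6≤22, 6·1+6·0=6≤11, objective 8.
(x,y)=(0,1): 6·0+1·1=1≤22, 6·0+6·1=6≤11, objective 5.
(x,y)=(0,0): 6·0+1·0=0≤22, 6·0+6·0=0≤11, objective 0.
No feasible integer point exceeds 8.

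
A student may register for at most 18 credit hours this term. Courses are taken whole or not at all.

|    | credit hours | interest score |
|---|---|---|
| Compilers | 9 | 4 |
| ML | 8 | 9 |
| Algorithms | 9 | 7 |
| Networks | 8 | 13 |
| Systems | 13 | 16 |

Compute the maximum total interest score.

22

Allowing fractional choices, the relaxed optimum would be about 25.3, but courses are indivisible.
ML + Networks: credit hours 8 + 8 = 16 ≤ 18, interest score 9 + 13 = 22.
Algorithms + Networks: credit hours 9 + 8 = 17 ≤ 18, interest score 7 + 13 = 20.
Best is ML and Networks with total interest score 22.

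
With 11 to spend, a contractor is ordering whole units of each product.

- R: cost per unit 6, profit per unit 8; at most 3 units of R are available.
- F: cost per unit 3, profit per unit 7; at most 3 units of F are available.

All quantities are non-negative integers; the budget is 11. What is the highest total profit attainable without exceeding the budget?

21

3×F: cost 9 ≤ 11, profit 3·7 = 21.
1×R and 1×F: cost 9 ≤ 11, profit 1·8 + 1·7 = 15.
Best is 21.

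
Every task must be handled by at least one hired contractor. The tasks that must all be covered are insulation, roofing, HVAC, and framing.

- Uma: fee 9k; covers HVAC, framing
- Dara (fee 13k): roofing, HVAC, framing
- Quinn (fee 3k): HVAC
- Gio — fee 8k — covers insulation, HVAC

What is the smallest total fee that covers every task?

21

The greedy cost-per-new-task heuristic would pick Quinn, Dara, and Gio for 24, but a cheaper cover exists.
Choose Dara and Gio: together they cover insulation, roofing, HVAC, framing — every task.
Total fee: 13 + 8 = 21.
No cover costs less than 21.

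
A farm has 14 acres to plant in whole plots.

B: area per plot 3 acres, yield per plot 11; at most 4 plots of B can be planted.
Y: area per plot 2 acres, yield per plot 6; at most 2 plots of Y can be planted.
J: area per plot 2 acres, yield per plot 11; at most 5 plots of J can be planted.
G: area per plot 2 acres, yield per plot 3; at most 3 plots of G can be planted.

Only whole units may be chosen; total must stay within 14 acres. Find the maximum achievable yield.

Take 2×Y and 5×J: area 14 ≤ 14, yield 2·6 + 5·11 = 67.
J has the best ratio (11/2) and is taken to its limit of 5; remaining capacity is filled optimally with the others.

67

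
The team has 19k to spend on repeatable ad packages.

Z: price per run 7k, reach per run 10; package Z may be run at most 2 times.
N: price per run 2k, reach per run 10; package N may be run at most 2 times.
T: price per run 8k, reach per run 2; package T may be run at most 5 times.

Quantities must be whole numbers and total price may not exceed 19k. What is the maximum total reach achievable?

Take 2×Z and 2×N: price 18 ≤ 19, reach 2·10 + 2·10 = 40.
N has the best ratio (10/2) and is taken to its limit of 2; remaining capacity is filled optimally with the others.

40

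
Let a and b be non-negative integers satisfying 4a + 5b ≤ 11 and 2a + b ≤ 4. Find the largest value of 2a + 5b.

10

(a,b)=(0,2) is feasible, giving 10.
(a,b)=(1,1) is feasible, giving 7.
(a,b)=(0,1) is feasible, giving 5.
Maximum is 10 at (a,b)=(0,2).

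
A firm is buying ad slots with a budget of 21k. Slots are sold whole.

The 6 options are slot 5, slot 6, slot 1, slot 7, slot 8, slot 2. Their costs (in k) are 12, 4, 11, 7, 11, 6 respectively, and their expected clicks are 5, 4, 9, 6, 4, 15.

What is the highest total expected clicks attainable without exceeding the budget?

slot 6 + slot 7 + slot 2: cost 4 + 7 + 6 = 17 ≤ 21, expected clicks 4 + 6 + 15 = 25.
slot 6 + slot 1 + slot 2: cost 4 + 11 + 6 = 21 ≤ 21, expected clicks 4 + 9 + 15 = 28.
slot 1 + slot 2: cost 11 + 6 = 17 ≤ 21, expected clicks 9 + 15 = 24.
Best is slot 6, slot 1, and slot 2 with total expected clicks 28.

28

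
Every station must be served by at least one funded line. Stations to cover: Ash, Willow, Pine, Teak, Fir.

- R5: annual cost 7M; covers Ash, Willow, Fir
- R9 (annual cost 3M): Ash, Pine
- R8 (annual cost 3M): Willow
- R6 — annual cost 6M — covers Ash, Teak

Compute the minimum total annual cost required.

16

The greedy cost-per-new-station heuristic would pick R9, R8, R6, and R5 for 19, but a cheaper cover exists.
Choose R5, R9, and R6: together they cover Ash, Willow, Pine, Teak, Fir — every station.
Total annual cost: 7 + 3 + 6 = 16.
No cover costs less than 16.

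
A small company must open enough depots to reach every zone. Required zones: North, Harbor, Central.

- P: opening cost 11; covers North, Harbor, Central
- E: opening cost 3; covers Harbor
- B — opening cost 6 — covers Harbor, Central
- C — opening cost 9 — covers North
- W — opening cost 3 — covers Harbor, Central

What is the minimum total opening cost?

11

The greedy cost-per-new-zone heuristic would pick W and C for 12, but a cheaper cover exists.
P alone covers North, Harbor, Central — every zone.
Total opening cost: 11.
No cover costs less than 11.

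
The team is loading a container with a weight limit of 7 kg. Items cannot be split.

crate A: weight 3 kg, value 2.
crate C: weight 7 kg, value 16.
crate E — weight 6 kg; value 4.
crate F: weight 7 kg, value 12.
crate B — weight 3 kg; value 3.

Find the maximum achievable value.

16

crate C: weight 7 ≤ 7, value 16.
crate F: weight 7 ≤ 7, value 12.
Best is crate C with total value 16.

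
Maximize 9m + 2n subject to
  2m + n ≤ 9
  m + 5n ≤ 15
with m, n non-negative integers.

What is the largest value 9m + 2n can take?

38

Relaxing integrality, the LP optimum is 40.50 at (m,n) = (4.5, 0), which is not an integer point.
(m,n)=(4,1): 2·4+1·1=9≤9, 1·4+5·1=9≤15, objective 38.
(m,n)=(4,0): 2·4+1·0=8≤9, 1·4+5·0=4≤15, objective 36.
Maximum is 38 at (m,n)=(4,1).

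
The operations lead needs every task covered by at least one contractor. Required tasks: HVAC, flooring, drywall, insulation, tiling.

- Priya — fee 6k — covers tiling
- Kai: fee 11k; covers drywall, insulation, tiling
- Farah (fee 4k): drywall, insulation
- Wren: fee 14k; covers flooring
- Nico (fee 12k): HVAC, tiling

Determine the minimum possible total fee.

The greedy cost-per-new-task heuristic would pick Farah, Priya, Nico, and Wren for 36, but a cheaper cover exists.
Choose Farah, Wren, and Nico: together they cover HVAC, flooring, drywall, insulation, tiling — every task.
Total fee: 4 + 14 + 12 = 30.
No cover costs less than 30.

30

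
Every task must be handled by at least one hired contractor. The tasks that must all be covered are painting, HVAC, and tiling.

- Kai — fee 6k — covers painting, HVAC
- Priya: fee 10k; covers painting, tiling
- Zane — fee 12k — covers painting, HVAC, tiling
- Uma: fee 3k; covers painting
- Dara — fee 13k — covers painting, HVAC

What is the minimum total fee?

12

Zane alone covers painting, HVAC, tiling — every task.
Total fee: 12.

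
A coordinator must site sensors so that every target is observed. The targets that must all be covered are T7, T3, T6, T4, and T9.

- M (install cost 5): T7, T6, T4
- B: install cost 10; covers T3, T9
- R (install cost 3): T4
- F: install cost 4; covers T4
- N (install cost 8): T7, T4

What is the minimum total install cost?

Choose M and B: together they cover T7, T3, T6, T4, T9 — every target.
Total install cost: 5 + 10 = 15.
No cover costs less than 15.

15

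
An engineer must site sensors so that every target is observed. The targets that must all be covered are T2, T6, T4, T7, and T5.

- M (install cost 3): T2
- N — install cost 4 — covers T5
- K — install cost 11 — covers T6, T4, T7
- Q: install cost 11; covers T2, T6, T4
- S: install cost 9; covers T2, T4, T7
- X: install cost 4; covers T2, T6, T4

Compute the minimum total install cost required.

Choose N, S, and X: together they cover T2, T6, T4, T7, T5 — every target.
Total install cost: 4 + 9 + 4 = 17.
No cover costs less than 17.

17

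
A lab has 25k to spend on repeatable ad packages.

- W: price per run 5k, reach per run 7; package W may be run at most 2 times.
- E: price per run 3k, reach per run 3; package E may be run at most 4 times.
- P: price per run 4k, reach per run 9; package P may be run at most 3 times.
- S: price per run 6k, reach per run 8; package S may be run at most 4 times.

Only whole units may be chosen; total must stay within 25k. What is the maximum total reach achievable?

2×W, 1×E, and 3×P: price 25 ≤ 25, reach 2·7 + 1·3 + 3·9 = 44.
3×P and 2×S: price 24 ≤ 25, reach 3·9 + 2·8 = 43.
Best is 44.

44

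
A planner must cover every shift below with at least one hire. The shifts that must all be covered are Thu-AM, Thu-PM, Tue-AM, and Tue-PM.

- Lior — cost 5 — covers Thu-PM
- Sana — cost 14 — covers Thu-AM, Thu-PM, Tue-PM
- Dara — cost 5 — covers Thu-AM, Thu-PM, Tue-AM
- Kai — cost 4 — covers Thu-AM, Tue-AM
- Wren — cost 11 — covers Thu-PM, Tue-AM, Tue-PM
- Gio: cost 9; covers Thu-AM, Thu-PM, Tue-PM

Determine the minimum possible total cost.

13

This is a weighted set-cover instance.
Choose Kai and Gio: together they cover Thu-AM, Thu-PM, Tue-AM, Tue-PM — every shift.
Total cost: 4 + 9 = 13.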